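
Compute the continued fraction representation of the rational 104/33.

[3; 6, 1, 1, 2]

Run the Euclidean algorithm on 104 and 33; the successive quotients are the partial quotients a_0, a_1, ... (each step inverts the fractional part left over by the previous one):
  104 = 3*33 + 5, so a_0 = 3.
  33 = 6*5 + 3, so a_1 = 6.
  5 = 1*3 + 2, so a_2 = 1.
  3 = 1*2 + 1, so a_3 = 1.
  2 = 2*1 + 0, so a_4 = 2.
The remainder reaches 0 after 5 divisions, so the expansion has 5 partial quotients, read off in order.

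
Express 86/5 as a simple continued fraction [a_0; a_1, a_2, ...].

Run the Euclidean algorithm on 86 and 5; the successive quotients are the partial quotients a_0, a_1, ... (each step inverts the fractional part left over by the previous one):
  86 = 17*5 + 1, so a_0 = 17.
  5 = 5*1 + 0, so a_1 = 5.
The remainder reaches 0 after 2 divisions, so the expansion has 2 partial quotients, read off in order.

[17; 5]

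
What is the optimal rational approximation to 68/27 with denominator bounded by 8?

5/2

Expand x = 68/27 as a continued fraction with the Euclidean algorithm:
  68 = 2*27 + 14, so a_0 = 2.
  27 = 1*14 + 13, so a_1 = 1.
  14 = 1*13 + 1, so a_2 = 1.
  13 = 13*1 + 0, so a_3 = 13.
so x = [2; 1, 1, 13].
Convergents (p_i = a_i*p_{i-1} + p_{i-2}, q_i = a_i*q_{i-1} + q_{i-2} with p_{-2}=0, p_{-1}=1, q_{-2}=1, q_{-1}=0), until the denominator exceeds 8:
  i=0: a_0=2, p_0 = 2*1 + 0 = 2, q_0 = 2*0 + 1 = 1.
  i=1: a_1=1, p_1 = 1*2 + 1 = 3, q_1 = 1*1 + 0 = 1.
  i=2: a_2=1, p_2 = 1*3 + 2 = 5, q_2 = 1*1 + 1 = 2.
  i=3: a_3=13, p_3 = 13*5 + 3 = 68, q_3 = 13*2 + 1 = 27.
q_3 = 27 > 8, so the last convergent with denominator <= 8 is p_2/q_2 = 5/2.
The closest fraction with denominator <= 8 is either p_2/q_2 or the intermediate fraction (k*p_2 + p_1)/(k*q_2 + q_1) with the largest k >= 1 whose denominator stays <= 8; these approach x as k grows, and every other convergent or intermediate fraction in range is farther away.
Largest k: floor((8 - q_1)/q_2) = floor((8 - 1)/2) = 3.
That gives (3*5 + 3)/(3*2 + 1) = 18/7.
Compare the errors: |x - 5/2| = |68*2 - 5*27|/(27*2) = 1/54, and |x - 18/7| = |68*7 - 18*27|/(27*7) = 10/189.
Cross-multiplying, 1*189 = 189 < 540 = 10*54, so 1/54 is smaller: the convergent 5/2 is closer to x than 18/7.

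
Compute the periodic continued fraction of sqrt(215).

[14; (1, 1, 1, 28)]

Write x_i = (sqrt(215) + m_i)/d_i with (m_0, d_0) = (0, 1). a_0 = floor(sqrt(215)) = 14, since 14^2 = 196 <= 215 < 225 = 15^2.
Iterate m_{i+1} = d_i*a_i - m_i, d_{i+1} = (215 - m_{i+1}^2)/d_i, a_{i+1} = floor((a_0 + m_{i+1})/d_{i+1}):
  m_1 = 1*14 - 0 = 14, d_1 = (215 - 14^2)/1 = 19/1 = 19, a_1 = floor((14 + 14)/19) = 1.
  m_2 = 19*1 - 14 = 5, d_2 = (215 - 5^2)/19 = 190/19 = 10, a_2 = floor((14 + 5)/10) = 1.
  m_3 = 10*1 - 5 = 5, d_3 = (215 - 5^2)/10 = 190/10 = 19, a_3 = floor((14 + 5)/19) = 1.
  m_4 = 19*1 - 5 = 14, d_4 = (215 - 14^2)/19 = 19/19 = 1, a_4 = floor((14 + 14)/1) = 28.
  m_5 = 1*28 - 14 = 14, d_5 = (215 - 14^2)/1 = 19/1 = 19: (m_5, d_5) = (m_1, d_1) = (14, 19), so from here the quotients repeat a_1, ..., a_4; the period length is 4.
Hence the expansion of sqrt(215) is a_0 = 14 followed by the repeating block 1, 1, 1, 28 (period 4).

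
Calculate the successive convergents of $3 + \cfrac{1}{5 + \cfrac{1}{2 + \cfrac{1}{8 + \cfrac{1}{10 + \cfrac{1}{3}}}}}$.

Using the convergent recurrence p_i = a_i*p_{i-1} + p_{i-2}, q_i = a_i*q_{i-1} + q_{i-2} with p_{-2}=0, p_{-1}=1, q_{-2}=1, q_{-1}=0:
  i=0: a_0=3, p_0 = 3*1 + 0 = 3, q_0 = 3*0 + 1 = 1.
  i=1: a_1=5, p_1 = 5*3 + 1 = 16, q_1 = 5*1 + 0 = 5.
  i=2: a_2=2, p_2 = 2*16 + 3 = 35, q_2 = 2*5 + 1 = 11.
  i=3: a_3=8, p_3 = 8*35 + 16 = 296, q_3 = 8*11 + 5 = 93.
  i=4: a_4=10, p_4 = 10*296 + 35 = 2995, q_4 = 10*93 + 11 = 941.
  i=5: a_5=3, p_5 = 3*2995 + 296 = 9281, q_5 = 3*941 + 93 = 2916.

3/1, 16/5, 35/11, 296/93, 2995/941, 9281/2916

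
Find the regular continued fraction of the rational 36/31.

Run the Euclidean algorithm on 36 and 31; the successive quotients are the partial quotients a_0, a_1, ... (each step inverts the fractional part left over by the previous one):
  36 = 1*31 + 5, so a_0 = 1.
  31 = 6*5 + 1, so a_1 = 6.
  5 = 5*1 + 0, so a_2 = 5.
The remainder reaches 0 after 3 divisions, so the expansion has 3 partial quotients, read off in order.

[1; 6, 5]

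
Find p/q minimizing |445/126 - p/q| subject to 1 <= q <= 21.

Expand x = 445/126 as a continued fraction with the Euclidean algorithm:
  445 = 3*126 + 67, so a_0 = 3.
  126 = 1*67 + 59, so a_1 = 1.
  67 = 1*59 + 8, so a_2 = 1.
  59 = 7*8 + 3, so a_3 = 7.
  8 = 2*3 + 2, so a_4 = 2.
  3 = 1*2 + 1, so a_5 = 1.
  2 = 2*1 + 0, so a_6 = 2.
so x = [3; 1, 1, 7, 2, 1, 2].
Convergents (p_i = a_i*p_{i-1} + p_{i-2}, q_i = a_i*q_{i-1} + q_{i-2} with p_{-2}=0, p_{-1}=1, q_{-2}=1, q_{-1}=0), until the denominator exceeds 21:
  i=0: a_0=3, p_0 = 3*1 + 0 = 3, q_0 = 3*0 + 1 = 1.
  i=1: a_1=1, p_1 = 1*3 + 1 = 4, q_1 = 1*1 + 0 = 1.
  i=2: a_2=1, p_2 = 1*4 + 3 = 7, q_2 = 1*1 + 1 = 2.
  i=3: a_3=7, p_3 = 7*7 + 4 = 53, q_3 = 7*2 + 1 = 15.
  i=4: a_4=2, p_4 = 2*53 + 7 = 113, q_4 = 2*15 + 2 = 32.
q_4 = 32 > 21, so the last convergent with denominator <= 21 is p_3/q_3 = 53/15.
The closest fraction with denominator <= 21 is either p_3/q_3 or the intermediate fraction (k*p_3 + p_2)/(k*q_3 + q_2) with the largest k >= 1 whose denominator stays <= 21; these approach x as k grows, and every other convergent or intermediate fraction in range is farther away.
Largest k: floor((21 - q_2)/q_3) = floor((21 - 2)/15) = 1.
That gives (1*53 + 7)/(1*15 + 2) = 60/17.
Compare the errors: |x - 53/15| = |445*15 - 53*126|/(126*15) = 3/1890, and |x - 60/17| = |445*17 - 60*126|/(126*17) = 5/2142.
Cross-multiplying, 3*2142 = 6426 < 9450 = 5*1890, so 3/1890 is smaller: the convergent 53/15 is closer to x than 60/17.

53/15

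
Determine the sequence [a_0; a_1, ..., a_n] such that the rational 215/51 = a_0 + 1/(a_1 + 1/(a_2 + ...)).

[4; 4, 1, 1, 1, 3]

Run the Euclidean algorithm on 215 and 51; the successive quotients are the partial quotients a_0, a_1, ... (each step inverts the fractional part left over by the previous one):
  215 = 4*51 + 11, so a_0 = 4.
  51 = 4*11 + 7, so a_1 = 4.
  11 = 1*7 + 4, so a_2 = 1.
  7 = 1*4 + 3, so a_3 = 1.
  4 = 1*3 + 1, so a_4 = 1.
  3 = 3*1 + 0, so a_5 = 3.
The remainder reaches 0 after 6 divisions, so the expansion has 6 partial quotients, read off in order.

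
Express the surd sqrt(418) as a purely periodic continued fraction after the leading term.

[20; (2, 4, 20, 4, 2, 40)]

Write x_i = (sqrt(418) + m_i)/d_i with (m_0, d_0) = (0, 1). a_0 = floor(sqrt(418)) = 20, since 20^2 = 400 <= 418 < 441 = 21^2.
Iterate m_{i+1} = d_i*a_i - m_i, d_{i+1} = (418 - m_{i+1}^2)/d_i, a_{i+1} = floor((a_0 + m_{i+1})/d_{i+1}):
  m_1 = 1*20 - 0 = 20, d_1 = (418 - 20^2)/1 = 18/1 = 18, a_1 = floor((20 + 20)/18) = 2.
  m_2 = 18*2 - 20 = 16, d_2 = (418 - 16^2)/18 = 162/18 = 9, a_2 = floor((20 + 16)/9) = 4.
  m_3 = 9*4 - 16 = 20, d_3 = (418 - 20^2)/9 = 18/9 = 2, a_3 = floor((20 + 20)/2) = 20.
  m_4 = 2*20 - 20 = 20, d_4 = (418 - 20^2)/2 = 18/2 = 9, a_4 = floor((20 + 20)/9) = 4.
  m_5 = 9*4 - 20 = 16, d_5 = (418 - 16^2)/9 = 162/9 = 18, a_5 = floor((20 + 16)/18) = 2.
  m_6 = 18*2 - 16 = 20, d_6 = (418 - 20^2)/18 = 18/18 = 1, a_6 = floor((20 + 20)/1) = 40.
  m_7 = 1*40 - 20 = 20, d_7 = (418 - 20^2)/1 = 18/1 = 18: (m_7, d_7) = (m_1, d_1) = (20, 18), so from here the quotients repeat a_1, ..., a_6; the period length is 6.
Hence the expansion of sqrt(418) is a_0 = 20 followed by the repeating block 2, 4, 20, 4, 2, 40 (period 6).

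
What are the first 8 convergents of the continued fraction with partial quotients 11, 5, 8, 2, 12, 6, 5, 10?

11/1, 56/5, 459/41, 974/87, 12147/1085, 73856/6597, 381427/34070, 3888126/347297

Using the convergent recurrence p_i = a_i*p_{i-1} + p_{i-2}, q_i = a_i*q_{i-1} + q_{i-2} with p_{-2}=0, p_{-1}=1, q_{-2}=1, q_{-1}=0:
  i=0: a_0=11, p_0 = 11*1 + 0 = 11, q_0 = 11*0 + 1 = 1.
  i=1: a_1=5, p_1 = 5*11 + 1 = 56, q_1 = 5*1 + 0 = 5.
  i=2: a_2=8, p_2 = 8*56 + 11 = 459, q_2 = 8*5 + 1 = 41.
  i=3: a_3=2, p_3 = 2*459 + 56 = 974, q_3 = 2*41 + 5 = 87.
  i=4: a_4=12, p_4 = 12*974 + 459 = 12147, q_4 = 12*87 + 41 = 1085.
  i=5: a_5=6, p_5 = 6*12147 + 974 = 73856, q_5 = 6*1085 + 87 = 6597.
  i=6: a_6=5, p_6 = 5*73856 + 12147 = 381427, q_6 = 5*6597 + 1085 = 34070.
  i=7: a_7=10, p_7 = 10*381427 + 73856 = 3888126, q_7 = 10*34070 + 6597 = 347297.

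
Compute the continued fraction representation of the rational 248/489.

Run the Euclidean algorithm on 248 and 489; the successive quotients are the partial quotients a_0, a_1, ... (each step inverts the fractional part left over by the previous one):
  248 = 0*489 + 248, so a_0 = 0.
  489 = 1*248 + 241, so a_1 = 1.
  248 = 1*241 + 7, so a_2 = 1.
  241 = 34*7 + 3, so a_3 = 34.
  7 = 2*3 + 1, so a_4 = 2.
  3 = 3*1 + 0, so a_5 = 3.
The remainder reaches 0 after 6 divisions, so the expansion has 6 partial quotients, read off in order.

[0; 1, 1, 34, 2, 3]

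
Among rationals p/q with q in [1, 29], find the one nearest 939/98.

Expand x = 939/98 as a continued fraction with the Euclidean algorithm:
  939 = 9*98 + 57, so a_0 = 9.
  98 = 1*57 + 41, so a_1 = 1.
  57 = 1*41 + 16, so a_2 = 1.
  41 = 2*16 + 9, so a_3 = 2.
  16 = 1*9 + 7, so a_4 = 1.
  9 = 1*7 + 2, so a_5 = 1.
  7 = 3*2 + 1, so a_6 = 3.
  2 = 2*1 + 0, so a_7 = 2.
so x = [9; 1, 1, 2, 1, 1, 3, 2].
Convergents (p_i = a_i*p_{i-1} + p_{i-2}, q_i = a_i*q_{i-1} + q_{i-2} with p_{-2}=0, p_{-1}=1, q_{-2}=1, q_{-1}=0), until the denominator exceeds 29:
  i=0: a_0=9, p_0 = 9*1 + 0 = 9, q_0 = 9*0 + 1 = 1.
  i=1: a_1=1, p_1 = 1*9 + 1 = 10, q_1 = 1*1 + 0 = 1.
  i=2: a_2=1, p_2 = 1*10 + 9 = 19, q_2 = 1*1 + 1 = 2.
  i=3: a_3=2, p_3 = 2*19 + 10 = 48, q_3 = 2*2 + 1 = 5.
  i=4: a_4=1, p_4 = 1*48 + 19 = 67, q_4 = 1*5 + 2 = 7.
  i=5: a_5=1, p_5 = 1*67 + 48 = 115, q_5 = 1*7 + 5 = 12.
  i=6: a_6=3, p_6 = 3*115 + 67 = 412, q_6 = 3*12 + 7 = 43.
q_6 = 43 > 29, so the last convergent with denominator <= 29 is p_5/q_5 = 115/12.
The closest fraction with denominator <= 29 is either p_5/q_5 or the intermediate fraction (k*p_5 + p_4)/(k*q_5 + q_4) with the largest k >= 1 whose denominator stays <= 29; these approach x as k grows, and every other convergent or intermediate fraction in range is farther away.
Largest k: floor((29 - q_4)/q_5) = floor((29 - 7)/12) = 1.
That gives (1*115 + 67)/(1*12 + 7) = 182/19.
Compare the errors: |x - 115/12| = |939*12 - 115*98|/(98*12) = 2/1176, and |x - 182/19| = |939*19 - 182*98|/(98*19) = 5/1862.
Cross-multiplying, 2*1862 = 3724 < 5880 = 5*1176, so 2/1176 is smaller: the convergent 115/12 is closer to x than 182/19.

115/12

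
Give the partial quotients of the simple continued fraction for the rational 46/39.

Run the Euclidean algorithm on 46 and 39; the successive quotients are the partial quotients a_0, a_1, ... (each step inverts the fractional part left over by the previous one):
  46 = 1*39 + 7, so a_0 = 1.
  39 = 5*7 + 4, so a_1 = 5.
  7 = 1*4 + 3, so a_2 = 1.
  4 = 1*3 + 1, so a_3 = 1.
  3 = 3*1 + 0, so a_4 = 3.
The remainder reaches 0 after 5 divisions, so the expansion has 5 partial quotients, read off in order.

[1; 5, 1, 1, 3]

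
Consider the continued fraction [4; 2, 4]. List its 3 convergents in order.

4/1, 9/2, 40/9

Using the convergent recurrence p_i = a_i*p_{i-1} + p_{i-2}, q_i = a_i*q_{i-1} + q_{i-2} with p_{-2}=0, p_{-1}=1, q_{-2}=1, q_{-1}=0:
  i=0: a_0=4, p_0 = 4*1 + 0 = 4, q_0 = 4*0 + 1 = 1.
  i=1: a_1=2, p_1 = 2*4 + 1 = 9, q_1 = 2*1 + 0 = 2.
  i=2: a_2=4, p_2 = 4*9 + 4 = 40, q_2 = 4*2 + 1 = 9.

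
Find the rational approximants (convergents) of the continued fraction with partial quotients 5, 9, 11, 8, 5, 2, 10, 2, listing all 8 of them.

5/1, 46/9, 511/100, 4134/809, 21181/4145, 46496/9099, 486141/95135, 1018778/199369

Using the convergent recurrence p_i = a_i*p_{i-1} + p_{i-2}, q_i = a_i*q_{i-1} + q_{i-2} with p_{-2}=0, p_{-1}=1, q_{-2}=1, q_{-1}=0:
  i=0: a_0=5, p_0 = 5*1 + 0 = 5, q_0 = 5*0 + 1 = 1.
  i=1: a_1=9, p_1 = 9*5 + 1 = 46, q_1 = 9*1 + 0 = 9.
  i=2: a_2=11, p_2 = 11*46 + 5 = 511, q_2 = 11*9 + 1 = 100.
  i=3: a_3=8, p_3 = 8*511 + 46 = 4134, q_3 = 8*100 + 9 = 809.
  i=4: a_4=5, p_4 = 5*4134 + 511 = 21181, q_4 = 5*809 + 100 = 4145.
  i=5: a_5=2, p_5 = 2*21181 + 4134 = 46496, q_5 = 2*4145 + 809 = 9099.
  i=6: a_6=10, p_6 = 10*46496 + 21181 = 486141, q_6 = 10*9099 + 4145 = 95135.
  i=7: a_7=2, p_7 = 2*486141 + 46496 = 1018778, q_7 = 2*95135 + 9099 = 199369.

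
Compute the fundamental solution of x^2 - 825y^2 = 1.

(x, y) = (48599, 1692)

First expand sqrt(825) as a continued fraction. With x_i = (sqrt(825) + m_i)/d_i and (m_0, d_0) = (0, 1): a_0 = floor(sqrt(825)) = 28, since 28^2 = 784 <= 825 < 841 = 29^2.
Iterate m_{i+1} = d_i*a_i - m_i, d_{i+1} = (825 - m_{i+1}^2)/d_i, a_{i+1} = floor((a_0 + m_{i+1})/d_{i+1}):
  m_1 = 1*28 - 0 = 28, d_1 = (825 - 28^2)/1 = 41/1 = 41, a_1 = floor((28 + 28)/41) = 1.
  m_2 = 41*1 - 28 = 13, d_2 = (825 - 13^2)/41 = 656/41 = 16, a_2 = floor((28 + 13)/16) = 2.
  m_3 = 16*2 - 13 = 19, d_3 = (825 - 19^2)/16 = 464/16 = 29, a_3 = floor((28 + 19)/29) = 1.
  m_4 = 29*1 - 19 = 10, d_4 = (825 - 10^2)/29 = 725/29 = 25, a_4 = floor((28 + 10)/25) = 1.
  m_5 = 25*1 - 10 = 15, d_5 = (825 - 15^2)/25 = 600/25 = 24, a_5 = floor((28 + 15)/24) = 1.
  m_6 = 24*1 - 15 = 9, d_6 = (825 - 9^2)/24 = 744/24 = 31, a_6 = floor((28 + 9)/31) = 1.
  m_7 = 31*1 - 9 = 22, d_7 = (825 - 22^2)/31 = 341/31 = 11, a_7 = floor((28 + 22)/11) = 4.
  m_8 = 11*4 - 22 = 22, d_8 = (825 - 22^2)/11 = 341/11 = 31, a_8 = floor((28 + 22)/31) = 1.
  m_9 = 31*1 - 22 = 9, d_9 = (825 - 9^2)/31 = 744/31 = 24, a_9 = floor((28 + 9)/24) = 1.
  m_10 = 24*1 - 9 = 15, d_10 = (825 - 15^2)/24 = 600/24 = 25, a_10 = floor((28 + 15)/25) = 1.
  m_11 = 25*1 - 15 = 10, d_11 = (825 - 10^2)/25 = 725/25 = 29, a_11 = floor((28 + 10)/29) = 1.
  m_12 = 29*1 - 10 = 19, d_12 = (825 - 19^2)/29 = 464/29 = 16, a_12 = floor((28 + 19)/16) = 2.
  m_13 = 16*2 - 19 = 13, d_13 = (825 - 13^2)/16 = 656/16 = 41, a_13 = floor((28 + 13)/41) = 1.
  m_14 = 41*1 - 13 = 28, d_14 = (825 - 28^2)/41 = 41/41 = 1, a_14 = floor((28 + 28)/1) = 56.
  m_15 = 1*56 - 28 = 28, d_15 = (825 - 28^2)/1 = 41/1 = 41: (m_15, d_15) = (m_1, d_1) = (28, 41), so from here the quotients repeat a_1, ..., a_14; the period length is 14.
So sqrt(825) = [28; (1, 2, 1, 1, 1, 1, 4, 1, 1, 1, 1, 2, 1, 56)] with period length k = 14.
k is even, so the fundamental solution of x^2 - 825y^2 = 1 is (p_{k-1}, q_{k-1}) = (p_13, q_13); compute convergents through index 13.
Convergents (p_i = a_i*p_{i-1} + p_{i-2}, q_i = a_i*q_{i-1} + q_{i-2} with p_{-2}=0, p_{-1}=1, q_{-2}=1, q_{-1}=0):
  i=0: a_0=28, p_0 = 28*1 + 0 = 28, q_0 = 28*0 + 1 = 1.
  i=1: a_1=1, p_1 = 1*28 + 1 = 29, q_1 = 1*1 + 0 = 1.
  i=2: a_2=2, p_2 = 2*29 + 28 = 86, q_2 = 2*1 + 1 = 3.
  i=3: a_3=1, p_3 = 1*86 + 29 = 115, q_3 = 1*3 + 1 = 4.
  i=4: a_4=1, p_4 = 1*115 + 86 = 201, q_4 = 1*4 + 3 = 7.
  i=5: a_5=1, p_5 = 1*201 + 115 = 316, q_5 = 1*7 + 4 = 11.
  i=6: a_6=1, p_6 = 1*316 + 201 = 517, q_6 = 1*11 + 7 = 18.
  i=7: a_7=4, p_7 = 4*517 + 316 = 2384, q_7 = 4*18 + 11 = 83.
  i=8: a_8=1, p_8 = 1*2384 + 517 = 2901, q_8 = 1*83 + 18 = 101.
  i=9: a_9=1, p_9 = 1*2901 + 2384 = 5285, q_9 = 1*101 + 83 = 184.
  i=10: a_10=1, p_10 = 1*5285 + 2901 = 8186, q_10 = 1*184 + 101 = 285.
  i=11: a_11=1, p_11 = 1*8186 + 5285 = 13471, q_11 = 1*285 + 184 = 469.
  i=12: a_12=2, p_12 = 2*13471 + 8186 = 35128, q_12 = 2*469 + 285 = 1223.
  i=13: a_13=1, p_13 = 1*35128 + 13471 = 48599, q_13 = 1*1223 + 469 = 1692.
Check: 48599^2 - 825*1692^2 = 2361862801 - 2361862800 = 1, so (x, y) = (48599, 1692) solves the equation, and by the theorem it is the least positive solution.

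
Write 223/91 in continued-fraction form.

[2; 2, 4, 1, 1, 4]

Run the Euclidean algorithm on 223 and 91; the successive quotients are the partial quotients a_0, a_1, ... (each step inverts the fractional part left over by the previous one):
  223 = 2*91 + 41, so a_0 = 2.
  91 = 2*41 + 9, so a_1 = 2.
  41 = 4*9 + 5, so a_2 = 4.
  9 = 1*5 + 4, so a_3 = 1.
  5 = 1*4 + 1, so a_4 = 1.
  4 = 4*1 + 0, so a_5 = 4.
The remainder reaches 0 after 6 divisions, so the expansion has 6 partial quotients, read off in order.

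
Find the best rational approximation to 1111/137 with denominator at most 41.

Expand x = 1111/137 as a continued fraction with the Euclidean algorithm:
  1111 = 8*137 + 15, so a_0 = 8.
  137 = 9*15 + 2, so a_1 = 9.
  15 = 7*2 + 1, so a_2 = 7.
  2 = 2*1 + 0, so a_3 = 2.
so x = [8; 9, 7, 2].
Convergents (p_i = a_i*p_{i-1} + p_{i-2}, q_i = a_i*q_{i-1} + q_{i-2} with p_{-2}=0, p_{-1}=1, q_{-2}=1, q_{-1}=0), until the denominator exceeds 41:
  i=0: a_0=8, p_0 = 8*1 + 0 = 8, q_0 = 8*0 + 1 = 1.
  i=1: a_1=9, p_1 = 9*8 + 1 = 73, q_1 = 9*1 + 0 = 9.
  i=2: a_2=7, p_2 = 7*73 + 8 = 519, q_2 = 7*9 + 1 = 64.
q_2 = 64 > 41, so the last convergent with denominator <= 41 is p_1/q_1 = 73/9.
The closest fraction with denominator <= 41 is either p_1/q_1 or the intermediate fraction (k*p_1 + p_0)/(k*q_1 + q_0) with the largest k >= 1 whose denominator stays <= 41; these approach x as k grows, and every other convergent or intermediate fraction in range is farther away.
Largest k: floor((41 - q_0)/q_1) = floor((41 - 1)/9) = 4.
That gives (4*73 + 8)/(4*9 + 1) = 300/37.
Compare the errors: |x - 73/9| = |1111*9 - 73*137|/(137*9) = 2/1233, and |x - 300/37| = |1111*37 - 300*137|/(137*37) = 7/5069.
Cross-multiplying, 7*1233 = 8631 < 10138 = 2*5069, so 7/5069 is smaller: the intermediate fraction 300/37 is closer to x than 73/9.

300/37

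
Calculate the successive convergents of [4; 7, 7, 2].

4/1, 29/7, 207/50, 443/107

Using the convergent recurrence p_i = a_i*p_{i-1} + p_{i-2}, q_i = a_i*q_{i-1} + q_{i-2} with p_{-2}=0, p_{-1}=1, q_{-2}=1, q_{-1}=0:
  i=0: a_0=4, p_0 = 4*1 + 0 = 4, q_0 = 4*0 + 1 = 1.
  i=1: a_1=7, p_1 = 7*4 + 1 = 29, q_1 = 7*1 + 0 = 7.
  i=2: a_2=7, p_2 = 7*29 + 4 = 207, q_2 = 7*7 + 1 = 50.
  i=3: a_3=2, p_3 = 2*207 + 29 = 443, q_3 = 2*50 + 7 = 107.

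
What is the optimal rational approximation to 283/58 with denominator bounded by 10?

39/8

Expand x = 283/58 as a continued fraction with the Euclidean algorithm:
  283 = 4*58 + 51, so a_0 = 4.
  58 = 1*51 + 7, so a_1 = 1.
  51 = 7*7 + 2, so a_2 = 7.
  7 = 3*2 + 1, so a_3 = 3.
  2 = 2*1 + 0, so a_4 = 2.
so x = [4; 1, 7, 3, 2].
Convergents (p_i = a_i*p_{i-1} + p_{i-2}, q_i = a_i*q_{i-1} + q_{i-2} with p_{-2}=0, p_{-1}=1, q_{-2}=1, q_{-1}=0), until the denominator exceeds 10:
  i=0: a_0=4, p_0 = 4*1 + 0 = 4, q_0 = 4*0 + 1 = 1.
  i=1: a_1=1, p_1 = 1*4 + 1 = 5, q_1 = 1*1 + 0 = 1.
  i=2: a_2=7, p_2 = 7*5 + 4 = 39, q_2 = 7*1 + 1 = 8.
  i=3: a_3=3, p_3 = 3*39 + 5 = 122, q_3 = 3*8 + 1 = 25.
q_3 = 25 > 10, so the last convergent with denominator <= 10 is p_2/q_2 = 39/8.
The closest fraction with denominator <= 10 is either p_2/q_2 or the intermediate fraction (k*p_2 + p_1)/(k*q_2 + q_1) with the largest k >= 1 whose denominator stays <= 10; these approach x as k grows, and every other convergent or intermediate fraction in range is farther away.
Largest k: floor((10 - q_1)/q_2) = floor((10 - 1)/8) = 1.
That gives (1*39 + 5)/(1*8 + 1) = 44/9.
Compare the errors: |x - 39/8| = |283*8 - 39*58|/(58*8) = 2/464, and |x - 44/9| = |283*9 - 44*58|/(58*9) = 5/522.
Cross-multiplying, 2*522 = 1044 < 2320 = 5*464, so 2/464 is smaller: the convergent 39/8 is closer to x than 44/9.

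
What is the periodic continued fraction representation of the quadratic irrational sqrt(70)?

[8; (2, 1, 2, 1, 2, 16)]

Write x_i = (sqrt(70) + m_i)/d_i with (m_0, d_0) = (0, 1). a_0 = floor(sqrt(70)) = 8, since 8^2 = 64 <= 70 < 81 = 9^2.
Iterate m_{i+1} = d_i*a_i - m_i, d_{i+1} = (70 - m_{i+1}^2)/d_i, a_{i+1} = floor((a_0 + m_{i+1})/d_{i+1}):
  m_1 = 1*8 - 0 = 8, d_1 = (70 - 8^2)/1 = 6/1 = 6, a_1 = floor((8 + 8)/6) = 2.
  m_2 = 6*2 - 8 = 4, d_2 = (70 - 4^2)/6 = 54/6 = 9, a_2 = floor((8 + 4)/9) = 1.
  m_3 = 9*1 - 4 = 5, d_3 = (70 - 5^2)/9 = 45/9 = 5, a_3 = floor((8 + 5)/5) = 2.
  m_4 = 5*2 - 5 = 5, d_4 = (70 - 5^2)/5 = 45/5 = 9, a_4 = floor((8 + 5)/9) = 1.
  m_5 = 9*1 - 5 = 4, d_5 = (70 - 4^2)/9 = 54/9 = 6, a_5 = floor((8 + 4)/6) = 2.
  m_6 = 6*2 - 4 = 8, d_6 = (70 - 8^2)/6 = 6/6 = 1, a_6 = floor((8 + 8)/1) = 16.
  m_7 = 1*16 - 8 = 8, d_7 = (70 - 8^2)/1 = 6/1 = 6: (m_7, d_7) = (m_1, d_1) = (8, 6), so from here the quotients repeat a_1, ..., a_6; the period length is 6.
Hence the expansion of sqrt(70) is a_0 = 8 followed by the repeating block 2, 1, 2, 1, 2, 16 (period 6).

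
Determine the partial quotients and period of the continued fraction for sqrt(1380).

Write x_i = (sqrt(1380) + m_i)/d_i with (m_0, d_0) = (0, 1). a_0 = floor(sqrt(1380)) = 37, since 37^2 = 1369 <= 1380 < 1444 = 38^2.
Iterate m_{i+1} = d_i*a_i - m_i, d_{i+1} = (1380 - m_{i+1}^2)/d_i, a_{i+1} = floor((a_0 + m_{i+1})/d_{i+1}):
  m_1 = 1*37 - 0 = 37, d_1 = (1380 - 37^2)/1 = 11/1 = 11, a_1 = floor((37 + 37)/11) = 6.
  m_2 = 11*6 - 37 = 29, d_2 = (1380 - 29^2)/11 = 539/11 = 49, a_2 = floor((37 + 29)/49) = 1.
  m_3 = 49*1 - 29 = 20, d_3 = (1380 - 20^2)/49 = 980/49 = 20, a_3 = floor((37 + 20)/20) = 2.
  m_4 = 20*2 - 20 = 20, d_4 = (1380 - 20^2)/20 = 980/20 = 49, a_4 = floor((37 + 20)/49) = 1.
  m_5 = 49*1 - 20 = 29, d_5 = (1380 - 29^2)/49 = 539/49 = 11, a_5 = floor((37 + 29)/11) = 6.
  m_6 = 11*6 - 29 = 37, d_6 = (1380 - 37^2)/11 = 11/11 = 1, a_6 = floor((37 + 37)/1) = 74.
  m_7 = 1*74 - 37 = 37, d_7 = (1380 - 37^2)/1 = 11/1 = 11: (m_7, d_7) = (m_1, d_1) = (37, 11), so from here the quotients repeat a_1, ..., a_6; the period length is 6.
Hence the expansion of sqrt(1380) is a_0 = 37 followed by the repeating block 6, 1, 2, 1, 6, 74 (period 6).

[37; (6, 1, 2, 1, 6, 74)]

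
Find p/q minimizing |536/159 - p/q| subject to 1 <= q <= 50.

Expand x = 536/159 as a continued fraction with the Euclidean algorithm:
  536 = 3*159 + 59, so a_0 = 3.
  159 = 2*59 + 41, so a_1 = 2.
  59 = 1*41 + 18, so a_2 = 1.
  41 = 2*18 + 5, so a_3 = 2.
  18 = 3*5 + 3, so a_4 = 3.
  5 = 1*3 + 2, so a_5 = 1.
  3 = 1*2 + 1, so a_6 = 1.
  2 = 2*1 + 0, so a_7 = 2.
so x = [3; 2, 1, 2, 3, 1, 1, 2].
Convergents (p_i = a_i*p_{i-1} + p_{i-2}, q_i = a_i*q_{i-1} + q_{i-2} with p_{-2}=0, p_{-1}=1, q_{-2}=1, q_{-1}=0), until the denominator exceeds 50:
  i=0: a_0=3, p_0 = 3*1 + 0 = 3, q_0 = 3*0 + 1 = 1.
  i=1: a_1=2, p_1 = 2*3 + 1 = 7, q_1 = 2*1 + 0 = 2.
  i=2: a_2=1, p_2 = 1*7 + 3 = 10, q_2 = 1*2 + 1 = 3.
  i=3: a_3=2, p_3 = 2*10 + 7 = 27, q_3 = 2*3 + 2 = 8.
  i=4: a_4=3, p_4 = 3*27 + 10 = 91, q_4 = 3*8 + 3 = 27.
  i=5: a_5=1, p_5 = 1*91 + 27 = 118, q_5 = 1*27 + 8 = 35.
  i=6: a_6=1, p_6 = 1*118 + 91 = 209, q_6 = 1*35 + 27 = 62.
q_6 = 62 > 50, so the last convergent with denominator <= 50 is p_5/q_5 = 118/35.
The closest fraction with denominator <= 50 is either p_5/q_5 or the intermediate fraction (k*p_5 + p_4)/(k*q_5 + q_4) with the largest k >= 1 whose denominator stays <= 50; these approach x as k grows, and every other convergent or intermediate fraction in range is farther away.
Largest k: floor((50 - q_4)/q_5) = floor((50 - 27)/35) = 0.
Since k = 0, no intermediate fraction beyond p_5/q_5 has denominator <= 50, so the convergent 118/35 is the closest (its error is |536*35 - 118*159|/(159*35) = 2/5565).

118/35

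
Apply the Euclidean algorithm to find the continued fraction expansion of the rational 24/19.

[1; 3, 1, 4]

Run the Euclidean algorithm on 24 and 19; the successive quotients are the partial quotients a_0, a_1, ... (each step inverts the fractional part left over by the previous one):
  24 = 1*19 + 5, so a_0 = 1.
  19 = 3*5 + 4, so a_1 = 3.
  5 = 1*4 + 1, so a_2 = 1.
  4 = 4*1 + 0, so a_3 = 4.
The remainder reaches 0 after 4 divisions, so the expansion has 4 partial quotients, read off in order.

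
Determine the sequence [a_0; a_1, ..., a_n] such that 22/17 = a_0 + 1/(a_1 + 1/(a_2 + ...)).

[1; 3, 2, 2]

Run the Euclidean algorithm on 22 and 17; the successive quotients are the partial quotients a_0, a_1, ... (each step inverts the fractional part left over by the previous one):
  22 = 1*17 + 5, so a_0 = 1.
  17 = 3*5 + 2, so a_1 = 3.
  5 = 2*2 + 1, so a_2 = 2.
  2 = 2*1 + 0, so a_3 = 2.
The remainder reaches 0 after 4 divisions, so the expansion has 4 partial quotients, read off in order.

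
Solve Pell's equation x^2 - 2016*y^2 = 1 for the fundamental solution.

(x, y) = (449, 10)

First expand sqrt(2016) as a continued fraction. With x_i = (sqrt(2016) + m_i)/d_i and (m_0, d_0) = (0, 1): a_0 = floor(sqrt(2016)) = 44, since 44^2 = 1936 <= 2016 < 2025 = 45^2.
Iterate m_{i+1} = d_i*a_i - m_i, d_{i+1} = (2016 - m_{i+1}^2)/d_i, a_{i+1} = floor((a_0 + m_{i+1})/d_{i+1}):
  m_1 = 1*44 - 0 = 44, d_1 = (2016 - 44^2)/1 = 80/1 = 80, a_1 = floor((44 + 44)/80) = 1.
  m_2 = 80*1 - 44 = 36, d_2 = (2016 - 36^2)/80 = 720/80 = 9, a_2 = floor((44 + 36)/9) = 8.
  m_3 = 9*8 - 36 = 36, d_3 = (2016 - 36^2)/9 = 720/9 = 80, a_3 = floor((44 + 36)/80) = 1.
  m_4 = 80*1 - 36 = 44, d_4 = (2016 - 44^2)/80 = 80/80 = 1, a_4 = floor((44 + 44)/1) = 88.
  m_5 = 1*88 - 44 = 44, d_5 = (2016 - 44^2)/1 = 80/1 = 80: (m_5, d_5) = (m_1, d_1) = (44, 80), so from here the quotients repeat a_1, ..., a_4; the period length is 4.
So sqrt(2016) = [44; (1, 8, 1, 88)] with period length k = 4.
k is even, so the fundamental solution of x^2 - 2016y^2 = 1 is (p_{k-1}, q_{k-1}) = (p_3, q_3); compute convergents through index 3.
Convergents (p_i = a_i*p_{i-1} + p_{i-2}, q_i = a_i*q_{i-1} + q_{i-2} with p_{-2}=0, p_{-1}=1, q_{-2}=1, q_{-1}=0):
  i=0: a_0=44, p_0 = 44*1 + 0 = 44, q_0 = 44*0 + 1 = 1.
  i=1: a_1=1, p_1 = 1*44 + 1 = 45, q_1 = 1*1 + 0 = 1.
  i=2: a_2=8, p_2 = 8*45 + 44 = 404, q_2 = 8*1 + 1 = 9.
  i=3: a_3=1, p_3 = 1*404 + 45 = 449, q_3 = 1*9 + 1 = 10.
Check: 449^2 - 2016*10^2 = 201601 - 201600 = 1, so (x, y) = (449, 10) solves the equation, and by the theorem it is the least positive solution.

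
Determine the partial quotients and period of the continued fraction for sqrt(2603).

[51; (51, 102)]

Write x_i = (sqrt(2603) + m_i)/d_i with (m_0, d_0) = (0, 1). a_0 = floor(sqrt(2603)) = 51, since 51^2 = 2601 <= 2603 < 2704 = 52^2.
Iterate m_{i+1} = d_i*a_i - m_i, d_{i+1} = (2603 - m_{i+1}^2)/d_i, a_{i+1} = floor((a_0 + m_{i+1})/d_{i+1}):
  m_1 = 1*51 - 0 = 51, d_1 = (2603 - 51^2)/1 = 2/1 = 2, a_1 = floor((51 + 51)/2) = 51.
  m_2 = 2*51 - 51 = 51, d_2 = (2603 - 51^2)/2 = 2/2 = 1, a_2 = floor((51 + 51)/1) = 102.
  m_3 = 1*102 - 51 = 51, d_3 = (2603 - 51^2)/1 = 2/1 = 2: (m_3, d_3) = (m_1, d_1) = (51, 2), so from here the quotients repeat a_1, a_2; the period length is 2.
Hence the expansion of sqrt(2603) is a_0 = 51 followed by the repeating block 51, 102 (period 2).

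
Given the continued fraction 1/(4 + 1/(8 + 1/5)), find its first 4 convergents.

Using the convergent recurrence p_i = a_i*p_{i-1} + p_{i-2}, q_i = a_i*q_{i-1} + q_{i-2} with p_{-2}=0, p_{-1}=1, q_{-2}=1, q_{-1}=0:
  i=0: a_0=0, p_0 = 0*1 + 0 = 0, q_0 = 0*0 + 1 = 1.
  i=1: a_1=4, p_1 = 4*0 + 1 = 1, q_1 = 4*1 + 0 = 4.
  i=2: a_2=8, p_2 = 8*1 + 0 = 8, q_2 = 8*4 + 1 = 33.
  i=3: a_3=5, p_3 = 5*8 + 1 = 41, q_3 = 5*33 + 4 = 169.

0/1, 1/4, 8/33, 41/169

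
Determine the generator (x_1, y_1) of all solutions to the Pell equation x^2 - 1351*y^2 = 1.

(x, y) = (6175, 168)

First expand sqrt(1351) as a continued fraction. With x_i = (sqrt(1351) + m_i)/d_i and (m_0, d_0) = (0, 1): a_0 = floor(sqrt(1351)) = 36, since 36^2 = 1296 <= 1351 < 1369 = 37^2.
Iterate m_{i+1} = d_i*a_i - m_i, d_{i+1} = (1351 - m_{i+1}^2)/d_i, a_{i+1} = floor((a_0 + m_{i+1})/d_{i+1}):
  m_1 = 1*36 - 0 = 36, d_1 = (1351 - 36^2)/1 = 55/1 = 55, a_1 = floor((36 + 36)/55) = 1.
  m_2 = 55*1 - 36 = 19, d_2 = (1351 - 19^2)/55 = 990/55 = 18, a_2 = floor((36 + 19)/18) = 3.
  m_3 = 18*3 - 19 = 35, d_3 = (1351 - 35^2)/18 = 126/18 = 7, a_3 = floor((36 + 35)/7) = 10.
  m_4 = 7*10 - 35 = 35, d_4 = (1351 - 35^2)/7 = 126/7 = 18, a_4 = floor((36 + 35)/18) = 3.
  m_5 = 18*3 - 35 = 19, d_5 = (1351 - 19^2)/18 = 990/18 = 55, a_5 = floor((36 + 19)/55) = 1.
  m_6 = 55*1 - 19 = 36, d_6 = (1351 - 36^2)/55 = 55/55 = 1, a_6 = floor((36 + 36)/1) = 72.
  m_7 = 1*72 - 36 = 36, d_7 = (1351 - 36^2)/1 = 55/1 = 55: (m_7, d_7) = (m_1, d_1) = (36, 55), so from here the quotients repeat a_1, ..., a_6; the period length is 6.
So sqrt(1351) = [36; (1, 3, 10, 3, 1, 72)] with period length k = 6.
k is even, so the fundamental solution of x^2 - 1351y^2 = 1 is (p_{k-1}, q_{k-1}) = (p_5, q_5); compute convergents through index 5.
Convergents (p_i = a_i*p_{i-1} + p_{i-2}, q_i = a_i*q_{i-1} + q_{i-2} with p_{-2}=0, p_{-1}=1, q_{-2}=1, q_{-1}=0):
  i=0: a_0=36, p_0 = 36*1 + 0 = 36, q_0 = 36*0 + 1 = 1.
  i=1: a_1=1, p_1 = 1*36 + 1 = 37, q_1 = 1*1 + 0 = 1.
  i=2: a_2=3, p_2 = 3*37 + 36 = 147, q_2 = 3*1 + 1 = 4.
  i=3: a_3=10, p_3 = 10*147 + 37 = 1507, q_3 = 10*4 + 1 = 41.
  i=4: a_4=3, p_4 = 3*1507 + 147 = 4668, q_4 = 3*41 + 4 = 127.
  i=5: a_5=1, p_5 = 1*4668 + 1507 = 6175, q_5 = 1*127 + 41 = 168.
Check: 6175^2 - 1351*168^2 = 38130625 - 38130624 = 1, so (x, y) = (6175, 168) solves the equation, and by the theorem it is the least positive solution.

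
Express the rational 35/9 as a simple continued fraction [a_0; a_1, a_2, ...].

[3; 1, 8]

Run the Euclidean algorithm on 35 and 9; the successive quotients are the partial quotients a_0, a_1, ... (each step inverts the fractional part left over by the previous one):
  35 = 3*9 + 8, so a_0 = 3.
  9 = 1*8 + 1, so a_1 = 1.
  8 = 8*1 + 0, so a_2 = 8.
The remainder reaches 0 after 3 divisions, so the expansion has 3 partial quotients, read off in order.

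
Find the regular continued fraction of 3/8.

Run the Euclidean algorithm on 3 and 8; the successive quotients are the partial quotients a_0, a_1, ... (each step inverts the fractional part left over by the previous one):
  3 = 0*8 + 3, so a_0 = 0.
  8 = 2*3 + 2, so a_1 = 2.
  3 = 1*2 + 1, so a_2 = 1.
  2 = 2*1 + 0, so a_3 = 2.
The remainder reaches 0 after 4 divisions, so the expansion has 4 partial quotients, read off in order.

[0; 2, 1, 2]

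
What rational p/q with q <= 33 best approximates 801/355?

Expand x = 801/355 as a continued fraction with the Euclidean algorithm:
  801 = 2*355 + 91, so a_0 = 2.
  355 = 3*91 + 82, so a_1 = 3.
  91 = 1*82 + 9, so a_2 = 1.
  82 = 9*9 + 1, so a_3 = 9.
  9 = 9*1 + 0, so a_4 = 9.
so x = [2; 3, 1, 9, 9].
Convergents (p_i = a_i*p_{i-1} + p_{i-2}, q_i = a_i*q_{i-1} + q_{i-2} with p_{-2}=0, p_{-1}=1, q_{-2}=1, q_{-1}=0), until the denominator exceeds 33:
  i=0: a_0=2, p_0 = 2*1 + 0 = 2, q_0 = 2*0 + 1 = 1.
  i=1: a_1=3, p_1 = 3*2 + 1 = 7, q_1 = 3*1 + 0 = 3.
  i=2: a_2=1, p_2 = 1*7 + 2 = 9, q_2 = 1*3 + 1 = 4.
  i=3: a_3=9, p_3 = 9*9 + 7 = 88, q_3 = 9*4 + 3 = 39.
q_3 = 39 > 33, so the last convergent with denominator <= 33 is p_2/q_2 = 9/4.
The closest fraction with denominator <= 33 is either p_2/q_2 or the intermediate fraction (k*p_2 + p_1)/(k*q_2 + q_1) with the largest k >= 1 whose denominator stays <= 33; these approach x as k grows, and every other convergent or intermediate fraction in range is farther away.
Largest k: floor((33 - q_1)/q_2) = floor((33 - 3)/4) = 7.
That gives (7*9 + 7)/(7*4 + 3) = 70/31.
Compare the errors: |x - 9/4| = |801*4 - 9*355|/(355*4) = 9/1420, and |x - 70/31| = |801*31 - 70*355|/(355*31) = 19/11005.
Cross-multiplying, 19*1420 = 26980 < 99045 = 9*11005, so 19/11005 is smaller: the intermediate fraction 70/31 is closer to x than 9/4.

70/31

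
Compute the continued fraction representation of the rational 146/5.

[29; 5]

Run the Euclidean algorithm on 146 and 5; the successive quotients are the partial quotients a_0, a_1, ... (each step inverts the fractional part left over by the previous one):
  146 = 29*5 + 1, so a_0 = 29.
  5 = 5*1 + 0, so a_1 = 5.
The remainder reaches 0 after 2 divisions, so the expansion has 2 partial quotients, read off in order.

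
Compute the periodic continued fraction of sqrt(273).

[16; (1, 1, 10, 1, 1, 32)]

Write x_i = (sqrt(273) + m_i)/d_i with (m_0, d_0) = (0, 1). a_0 = floor(sqrt(273)) = 16, since 16^2 = 256 <= 273 < 289 = 17^2.
Iterate m_{i+1} = d_i*a_i - m_i, d_{i+1} = (273 - m_{i+1}^2)/d_i, a_{i+1} = floor((a_0 + m_{i+1})/d_{i+1}):
  m_1 = 1*16 - 0 = 16, d_1 = (273 - 16^2)/1 = 17/1 = 17, a_1 = floor((16 + 16)/17) = 1.
  m_2 = 17*1 - 16 = 1, d_2 = (273 - 1^2)/17 = 272/17 = 16, a_2 = floor((16 + 1)/16) = 1.
  m_3 = 16*1 - 1 = 15, d_3 = (273 - 15^2)/16 = 48/16 = 3, a_3 = floor((16 + 15)/3) = 10.
  m_4 = 3*10 - 15 = 15, d_4 = (273 - 15^2)/3 = 48/3 = 16, a_4 = floor((16 + 15)/16) = 1.
  m_5 = 16*1 - 15 = 1, d_5 = (273 - 1^2)/16 = 272/16 = 17, a_5 = floor((16 + 1)/17) = 1.
  m_6 = 17*1 - 1 = 16, d_6 = (273 - 16^2)/17 = 17/17 = 1, a_6 = floor((16 + 16)/1) = 32.
  m_7 = 1*32 - 16 = 16, d_7 = (273 - 16^2)/1 = 17/1 = 17: (m_7, d_7) = (m_1, d_1) = (16, 17), so from here the quotients repeat a_1, ..., a_6; the period length is 6.
Hence the expansion of sqrt(273) is a_0 = 16 followed by the repeating block 1, 1, 10, 1, 1, 32 (period 6).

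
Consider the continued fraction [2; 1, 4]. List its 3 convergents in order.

2/1, 3/1, 14/5

Using the convergent recurrence p_i = a_i*p_{i-1} + p_{i-2}, q_i = a_i*q_{i-1} + q_{i-2} with p_{-2}=0, p_{-1}=1, q_{-2}=1, q_{-1}=0:
  i=0: a_0=2, p_0 = 2*1 + 0 = 2, q_0 = 2*0 + 1 = 1.
  i=1: a_1=1, p_1 = 1*2 + 1 = 3, q_1 = 1*1 + 0 = 1.
  i=2: a_2=4, p_2 = 4*3 + 2 = 14, q_2 = 4*1 + 1 = 5.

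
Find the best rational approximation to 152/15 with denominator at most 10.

Expand x = 152/15 as a continued fraction with the Euclidean algorithm:
  152 = 10*15 + 2, so a_0 = 10.
  15 = 7*2 + 1, so a_1 = 7.
  2 = 2*1 + 0, so a_2 = 2.
so x = [10; 7, 2].
Convergents (p_i = a_i*p_{i-1} + p_{i-2}, q_i = a_i*q_{i-1} + q_{i-2} with p_{-2}=0, p_{-1}=1, q_{-2}=1, q_{-1}=0), until the denominator exceeds 10:
  i=0: a_0=10, p_0 = 10*1 + 0 = 10, q_0 = 10*0 + 1 = 1.
  i=1: a_1=7, p_1 = 7*10 + 1 = 71, q_1 = 7*1 + 0 = 7.
  i=2: a_2=2, p_2 = 2*71 + 10 = 152, q_2 = 2*7 + 1 = 15.
q_2 = 15 > 10, so the last convergent with denominator <= 10 is p_1/q_1 = 71/7.
The closest fraction with denominator <= 10 is either p_1/q_1 or the intermediate fraction (k*p_1 + p_0)/(k*q_1 + q_0) with the largest k >= 1 whose denominator stays <= 10; these approach x as k grows, and every other convergent or intermediate fraction in range is farther away.
Largest k: floor((10 - q_0)/q_1) = floor((10 - 1)/7) = 1.
That gives (1*71 + 10)/(1*7 + 1) = 81/8.
Compare the errors: |x - 71/7| = |152*7 - 71*15|/(15*7) = 1/105, and |x - 81/8| = |152*8 - 81*15|/(15*8) = 1/120.
Cross-multiplying, 1*105 = 105 < 120 = 1*120, so 1/120 is smaller: the intermediate fraction 81/8 is closer to x than 71/7.

81/8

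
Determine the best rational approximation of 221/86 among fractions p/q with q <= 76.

185/72

Expand x = 221/86 as a continued fraction with the Euclidean algorithm:
  221 = 2*86 + 49, so a_0 = 2.
  86 = 1*49 + 37, so a_1 = 1.
  49 = 1*37 + 12, so a_2 = 1.
  37 = 3*12 + 1, so a_3 = 3.
  12 = 12*1 + 0, so a_4 = 12.
so x = [2; 1, 1, 3, 12].
Convergents (p_i = a_i*p_{i-1} + p_{i-2}, q_i = a_i*q_{i-1} + q_{i-2} with p_{-2}=0, p_{-1}=1, q_{-2}=1, q_{-1}=0), until the denominator exceeds 76:
  i=0: a_0=2, p_0 = 2*1 + 0 = 2, q_0 = 2*0 + 1 = 1.
  i=1: a_1=1, p_1 = 1*2 + 1 = 3, q_1 = 1*1 + 0 = 1.
  i=2: a_2=1, p_2 = 1*3 + 2 = 5, q_2 = 1*1 + 1 = 2.
  i=3: a_3=3, p_3 = 3*5 + 3 = 18, q_3 = 3*2 + 1 = 7.
  i=4: a_4=12, p_4 = 12*18 + 5 = 221, q_4 = 12*7 + 2 = 86.
q_4 = 86 > 76, so the last convergent with denominator <= 76 is p_3/q_3 = 18/7.
The closest fraction with denominator <= 76 is either p_3/q_3 or the intermediate fraction (k*p_3 + p_2)/(k*q_3 + q_2) with the largest k >= 1 whose denominator stays <= 76; these approach x as k grows, and every other convergent or intermediate fraction in range is farther away.
Largest k: floor((76 - q_2)/q_3) = floor((76 - 2)/7) = 10.
That gives (10*18 + 5)/(10*7 + 2) = 185/72.
Compare the errors: |x - 18/7| = |221*7 - 18*86|/(86*7) = 1/602, and |x - 185/72| = |221*72 - 185*86|/(86*72) = 2/6192.
Cross-multiplying, 2*602 = 1204 < 6192 = 1*6192, so 2/6192 is smaller: the intermediate fraction 185/72 is closer to x than 18/7.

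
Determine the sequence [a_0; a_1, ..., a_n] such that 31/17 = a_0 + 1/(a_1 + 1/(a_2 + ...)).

Run the Euclidean algorithm on 31 and 17; the successive quotients are the partial quotients a_0, a_1, ... (each step inverts the fractional part left over by the previous one):
  31 = 1*17 + 14, so a_0 = 1.
  17 = 1*14 + 3, so a_1 = 1.
  14 = 4*3 + 2, so a_2 = 4.
  3 = 1*2 + 1, so a_3 = 1.
  2 = 2*1 + 0, so a_4 = 2.
The remainder reaches 0 after 5 divisions, so the expansion has 5 partial quotients, read off in order.

[1; 1, 4, 1, 2]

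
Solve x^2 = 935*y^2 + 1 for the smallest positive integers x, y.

First expand sqrt(935) as a continued fraction. With x_i = (sqrt(935) + m_i)/d_i and (m_0, d_0) = (0, 1): a_0 = floor(sqrt(935)) = 30, since 30^2 = 900 <= 935 < 961 = 31^2.
Iterate m_{i+1} = d_i*a_i - m_i, d_{i+1} = (935 - m_{i+1}^2)/d_i, a_{i+1} = floor((a_0 + m_{i+1})/d_{i+1}):
  m_1 = 1*30 - 0 = 30, d_1 = (935 - 30^2)/1 = 35/1 = 35, a_1 = floor((30 + 30)/35) = 1.
  m_2 = 35*1 - 30 = 5, d_2 = (935 - 5^2)/35 = 910/35 = 26, a_2 = floor((30 + 5)/26) = 1.
  m_3 = 26*1 - 5 = 21, d_3 = (935 - 21^2)/26 = 494/26 = 19, a_3 = floor((30 + 21)/19) = 2.
  m_4 = 19*2 - 21 = 17, d_4 = (935 - 17^2)/19 = 646/19 = 34, a_4 = floor((30 + 17)/34) = 1.
  m_5 = 34*1 - 17 = 17, d_5 = (935 - 17^2)/34 = 646/34 = 19, a_5 = floor((30 + 17)/19) = 2.
  m_6 = 19*2 - 17 = 21, d_6 = (935 - 21^2)/19 = 494/19 = 26, a_6 = floor((30 + 21)/26) = 1.
  m_7 = 26*1 - 21 = 5, d_7 = (935 - 5^2)/26 = 910/26 = 35, a_7 = floor((30 + 5)/35) = 1.
  m_8 = 35*1 - 5 = 30, d_8 = (935 - 30^2)/35 = 35/35 = 1, a_8 = floor((30 + 30)/1) = 60.
  m_9 = 1*60 - 30 = 30, d_9 = (935 - 30^2)/1 = 35/1 = 35: (m_9, d_9) = (m_1, d_1) = (30, 35), so from here the quotients repeat a_1, ..., a_8; the period length is 8.
So sqrt(935) = [30; (1, 1, 2, 1, 2, 1, 1, 60)] with period length k = 8.
k is even, so the fundamental solution of x^2 - 935y^2 = 1 is (p_{k-1}, q_{k-1}) = (p_7, q_7); compute convergents through index 7.
Convergents (p_i = a_i*p_{i-1} + p_{i-2}, q_i = a_i*q_{i-1} + q_{i-2} with p_{-2}=0, p_{-1}=1, q_{-2}=1, q_{-1}=0):
  i=0: a_0=30, p_0 = 30*1 + 0 = 30, q_0 = 30*0 + 1 = 1.
  i=1: a_1=1, p_1 = 1*30 + 1 = 31, q_1 = 1*1 + 0 = 1.
  i=2: a_2=1, p_2 = 1*31 + 30 = 61, q_2 = 1*1 + 1 = 2.
  i=3: a_3=2, p_3 = 2*61 + 31 = 153, q_3 = 2*2 + 1 = 5.
  i=4: a_4=1, p_4 = 1*153 + 61 = 214, q_4 = 1*5 + 2 = 7.
  i=5: a_5=2, p_5 = 2*214 + 153 = 581, q_5 = 2*7 + 5 = 19.
  i=6: a_6=1, p_6 = 1*581 + 214 = 795, q_6 = 1*19 + 7 = 26.
  i=7: a_7=1, p_7 = 1*795 + 581 = 1376, q_7 = 1*26 + 19 = 45.
Check: 1376^2 - 935*45^2 = 1893376 - 1893375 = 1, so (x, y) = (1376, 45) solves the equation, and by the theorem it is the least positive solution.

(x, y) = (1376, 45)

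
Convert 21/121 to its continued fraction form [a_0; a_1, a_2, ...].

[0; 5, 1, 3, 5]

Run the Euclidean algorithm on 21 and 121; the successive quotients are the partial quotients a_0, a_1, ... (each step inverts the fractional part left over by the previous one):
  21 = 0*121 + 21, so a_0 = 0.
  121 = 5*21 + 16, so a_1 = 5.
  21 = 1*16 + 5, so a_2 = 1.
  16 = 3*5 + 1, so a_3 = 3.
  5 = 5*1 + 0, so a_4 = 5.
The remainder reaches 0 after 5 divisions, so the expansion has 5 partial quotients, read off in order.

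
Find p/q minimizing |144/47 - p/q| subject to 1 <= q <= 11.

34/11

Expand x = 144/47 as a continued fraction with the Euclidean algorithm:
  144 = 3*47 + 3, so a_0 = 3.
  47 = 15*3 + 2, so a_1 = 15.
  3 = 1*2 + 1, so a_2 = 1.
  2 = 2*1 + 0, so a_3 = 2.
so x = [3; 15, 1, 2].
Convergents (p_i = a_i*p_{i-1} + p_{i-2}, q_i = a_i*q_{i-1} + q_{i-2} with p_{-2}=0, p_{-1}=1, q_{-2}=1, q_{-1}=0), until the denominator exceeds 11:
  i=0: a_0=3, p_0 = 3*1 + 0 = 3, q_0 = 3*0 + 1 = 1.
  i=1: a_1=15, p_1 = 15*3 + 1 = 46, q_1 = 15*1 + 0 = 15.
q_1 = 15 > 11, so the last convergent with denominator <= 11 is p_0/q_0 = 3/1.
The closest fraction with denominator <= 11 is either p_0/q_0 or the intermediate fraction (k*p_0 + p_{-1})/(k*q_0 + q_{-1}) with the largest k >= 1 whose denominator stays <= 11; these approach x as k grows, and every other convergent or intermediate fraction in range is farther away.
Largest k: floor((11 - q_{-1})/q_0) = floor((11 - 0)/1) = 11 (using the seeds p_{-1} = 1, q_{-1} = 0).
That gives (11*3 + 1)/(11*1 + 0) = 34/11.
Compare the errors: |x - 3/1| = |144*1 - 3*47|/(47*1) = 3/47, and |x - 34/11| = |144*11 - 34*47|/(47*11) = 14/517.
Cross-multiplying, 14*47 = 658 < 1551 = 3*517, so 14/517 is smaller: the intermediate fraction 34/11 is closer to x than 3/1.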